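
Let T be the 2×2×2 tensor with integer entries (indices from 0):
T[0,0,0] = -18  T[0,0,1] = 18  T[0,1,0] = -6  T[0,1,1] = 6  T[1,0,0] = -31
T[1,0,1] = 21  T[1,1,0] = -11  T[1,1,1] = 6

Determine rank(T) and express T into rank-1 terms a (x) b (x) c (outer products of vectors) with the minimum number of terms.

rank(T) = 2

Lower bound: the mode-3 unfolding of T (rows indexed by k, columns by (i,j) = (0,0), (0,1), (1,0), (1,1)) is [[-18, -6, -31, -11], [18, 6, 21, 6]].
There the 2×2 minor on rows k ∈ {0, 1}, columns (i,j) ∈ {(0,0), (1,0)} is det [[-18, -31], [18, 21]] = 180 ≠ 0, so this unfolding has rank ≥ 2; CP rank is at least every unfolding rank, so rank(T) ≥ 2. (Flattening ranks never certify an upper bound on CP rank; for that we must actually write T with 2 rank-1 terms.)
Upper bound — finding two terms. Write S_k = T[:,:,k] for the frontal slices: S₀ = [[-18, -6], [-31, -11]], S₁ = [[18, 6], [21, 6]].
If T = a₁ (x) b₁ (x) c₁ + a₂ (x) b₂ (x) c₂ then each S_k = c₁[k]·a₁b₁ᵀ + c₂[k]·a₂b₂ᵀ. S₀ and S₁ are linearly independent, so a₁b₁ᵀ and a₂b₂ᵀ must span the same plane of matrices: they are the rank-1 matrices of the form x·S₀ + y·S₁.
det(x·S₀ + y·S₁) is 12·x² + 6·xy − 18·y² = 6·(2·x + 3·y)(x − y), vanishing at (x:y) = (3:-2) and (1:1).
M₁ = 3·S₀ − 2·S₁ = [[-90, -30], [-135, -45]] = (-15)·[2, 3][3, 1]ᵀ and M₂ = S₀ + S₁ = [[0, 0], [-10, -5]] = (-5)·[0, 1][2, 1]ᵀ, so take a₁ = [2, 3], b₁ = [3, 1], a₂ = [0, 1], b₂ = [2, 1].
Each slice is an integer combination of E₁ = a₁b₁ᵀ and E₂ = a₂b₂ᵀ: S₀ = −3·E₁ − 2·E₂, S₁ = 3·E₁ − 3·E₂; reading off coefficients, c₁ = [-3, 3] and c₂ = [-2, -3].
Hence T = [2, 3] (x) [3, 1] (x) [-3, 3] + [0, 1] (x) [2, 1] (x) [-2, -3], so rank(T) ≤ 2.
These bounds meet, so rank(T) = 2.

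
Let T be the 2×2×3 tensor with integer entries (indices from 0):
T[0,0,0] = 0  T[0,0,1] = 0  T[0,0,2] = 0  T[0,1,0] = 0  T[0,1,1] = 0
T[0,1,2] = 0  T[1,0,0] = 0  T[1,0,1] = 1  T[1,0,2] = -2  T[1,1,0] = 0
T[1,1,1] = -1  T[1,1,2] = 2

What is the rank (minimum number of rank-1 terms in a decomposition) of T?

Lower bound: T ≠ 0 (e.g. T[1,0,1] = 1), so rank(T) ≥ 1.
Upper bound: if T = a ⊗ b ⊗ c then every fibre of T is a multiple of the corresponding factor, so read the factors off the fibres through the nonzero entry T[1,0,1] = 1.
The mode-1 fibre T[:,0,1] = [0, 1] gives a = [0, 1] (primitive direction); the mode-2 fibre T[1,:,1] = [1, -1] gives b = [1, -1]; then c[k] = T[1,0,k] / (a[1]·b[0]) = [0, 1, -2] / 1 = [0, 1, -2].
Expanding [0, 1] ⊗ [1, -1] ⊗ [0, 1, -2] reproduces all 12 entries of T, so T = [0, 1] ⊗ [1, -1] ⊗ [0, 1, -2] and rank(T) ≤ 1.
These bounds meet, so rank(T) = 1.

1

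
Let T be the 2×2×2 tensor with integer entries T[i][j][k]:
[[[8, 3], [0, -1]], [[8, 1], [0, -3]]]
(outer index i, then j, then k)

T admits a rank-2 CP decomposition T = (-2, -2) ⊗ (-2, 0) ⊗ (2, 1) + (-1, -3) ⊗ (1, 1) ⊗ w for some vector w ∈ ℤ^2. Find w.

w = (0, 1)

Subtract the known terms from T to get the rank-1 residual R = (-1, -3) ⊗ (1, 1) ⊗ w, so R[i,j,k] = a[i]·b[j]·w[k]. Pick indices with nonzero a[0]·b[0] = (-1)·(1) = -1. Only the fibre through (0,0,·) is needed: R[0,0,:] = T[0,0,:] − Σₗ aₗ[0]bₗ[0]cₗ = [8, 3] − (-2)·(-2)·(2, 1) = [0, -1]. Then w[k] = R[0,0,k] / -1 for each k, giving w = [0, -1] / -1 = (0, 1).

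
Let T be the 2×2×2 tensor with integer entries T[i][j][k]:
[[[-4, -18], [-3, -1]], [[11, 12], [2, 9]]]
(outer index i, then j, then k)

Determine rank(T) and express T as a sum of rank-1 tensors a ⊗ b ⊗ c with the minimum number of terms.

rank(T) = 2

Lower bound: the mode-2 unfolding of T (rows indexed by j, columns by (i,k) = (0,0), (0,1), (1,0), (1,1)) is [[-4, -18, 11, 12], [-3, -1, 2, 9]].
There the 2×2 minor on rows j ∈ {0, 1}, columns (i,k) ∈ {(0,0), (0,1)} is det [[-4, -18], [-3, -1]] = -50 ≠ 0, so this unfolding has rank ≥ 2; CP rank is at least every unfolding rank, so rank(T) ≥ 2. (This is only a lower bound: in general the CP rank may exceed every unfolding rank, so we still need to exhibit 2 rank-1 terms summing to T.)
Upper bound — finding two terms. Write S_k = T[:,:,k] for the frontal slices: S₀ = [[-4, -3], [11, 2]], S₁ = [[-18, -1], [12, 9]].
If T = a₁ ⊗ b₁ ⊗ c₁ + a₂ ⊗ b₂ ⊗ c₂ then each S_k = c₁[k]·a₁b₁ᵀ + c₂[k]·a₂b₂ᵀ. S₀ and S₁ are linearly independent, so a₁b₁ᵀ and a₂b₂ᵀ must span the same plane of matrices: they are the rank-1 matrices of the form x·S₀ + y·S₁.
det(x·S₀ + y·S₁) is 25·x² − 25·xy − 150·y² = 25·(x − 3·y)(x + 2·y), vanishing at (x:y) = (3:1) and (2:-1).
M₁ = 3·S₀ + S₁ = [[-30, -10], [45, 15]] = (-5)·[2, -3][3, 1]ᵀ and M₂ = 2·S₀ − S₁ = [[10, -5], [10, -5]] = 5·[1, 1][2, -1]ᵀ, so take a₁ = [2, -3], b₁ = [3, 1], a₂ = [1, 1], b₂ = [2, -1].
Each slice is an integer combination of E₁ = a₁b₁ᵀ and E₂ = a₂b₂ᵀ: S₀ = −E₁ + E₂, S₁ = −2·E₁ − 3·E₂; reading off coefficients, c₁ = [-1, -2] and c₂ = [1, -3].
Hence T = [2, -3] ⊗ [3, 1] ⊗ [-1, -2] + [1, 1] ⊗ [2, -1] ⊗ [1, -3], so rank(T) ≤ 2.
These bounds meet, so rank(T) = 2.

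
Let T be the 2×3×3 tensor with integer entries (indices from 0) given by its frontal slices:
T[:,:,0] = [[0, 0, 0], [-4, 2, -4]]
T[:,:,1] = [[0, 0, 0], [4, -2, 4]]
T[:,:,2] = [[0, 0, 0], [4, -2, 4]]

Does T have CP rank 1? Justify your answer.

Yes

If T = a ⊗ b ⊗ c then every fibre of T is a multiple of the corresponding factor, so read the factors off the fibres through the nonzero entry T[1,0,0] = -4.
The mode-1 fibre T[:,0,0] = [0, -4] gives a = (0, 1) (primitive direction); the mode-2 fibre T[1,:,0] = [-4, 2, -4] gives b = (2, -1, 2); then c[k] = T[1,0,k] / (a[1]·b[0]) = [-4, 4, 4] / 2 = (-2, 2, 2).
Expanding (0, 1) ⊗ (2, -1, 2) ⊗ (-2, 2, 2) reproduces all 18 entries of T, so T = (0, 1) ⊗ (2, -1, 2) ⊗ (-2, 2, 2) and rank(T) ≤ 1.
Equivalently every frontal slice T[:,:,k] is c[k] times the rank-1 matrix (0, 1) ⊗ (2, -1, 2). So T has rank 1 (it is nonzero).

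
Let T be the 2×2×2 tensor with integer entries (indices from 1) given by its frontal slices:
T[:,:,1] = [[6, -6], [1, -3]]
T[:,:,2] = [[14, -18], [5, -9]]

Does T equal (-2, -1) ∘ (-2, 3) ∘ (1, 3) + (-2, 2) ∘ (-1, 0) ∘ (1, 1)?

No

Reconstruct entry (2,1,1) from the claimed factors: Σₗ aₗ[2]bₗ[1]cₗ[1] = (-1)·(-2)·(1) + (2)·(-1)·(1) = 0, but T[2,1,1] = 1. The claim is false.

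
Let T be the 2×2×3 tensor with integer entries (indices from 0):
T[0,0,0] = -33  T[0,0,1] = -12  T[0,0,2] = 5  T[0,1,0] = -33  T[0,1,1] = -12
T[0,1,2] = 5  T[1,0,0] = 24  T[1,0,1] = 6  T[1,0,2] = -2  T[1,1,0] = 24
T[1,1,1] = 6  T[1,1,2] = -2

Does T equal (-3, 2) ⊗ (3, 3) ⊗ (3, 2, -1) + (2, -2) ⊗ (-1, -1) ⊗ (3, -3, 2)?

Reconstruct entrywise from the claimed factors. For example, T[0,0,0] = -33 and Σₗ aₗ[0]bₗ[0]cₗ[0] = (-3)·(3)·(3) + (2)·(-1)·(3) = -33; checking all 12 entries, every one matches. The claim holds.

Yes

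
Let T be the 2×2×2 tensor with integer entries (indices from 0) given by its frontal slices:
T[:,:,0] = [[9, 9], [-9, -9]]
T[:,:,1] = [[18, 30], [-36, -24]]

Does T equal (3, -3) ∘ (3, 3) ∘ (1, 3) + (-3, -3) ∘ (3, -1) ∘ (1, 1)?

No

Reconstruct entry (0,0,0) from the claimed factors: Σₗ aₗ[0]bₗ[0]cₗ[0] = (3)·(3)·(1) + (-3)·(3)·(1) = 0, but T[0,0,0] = 9. The claim is false.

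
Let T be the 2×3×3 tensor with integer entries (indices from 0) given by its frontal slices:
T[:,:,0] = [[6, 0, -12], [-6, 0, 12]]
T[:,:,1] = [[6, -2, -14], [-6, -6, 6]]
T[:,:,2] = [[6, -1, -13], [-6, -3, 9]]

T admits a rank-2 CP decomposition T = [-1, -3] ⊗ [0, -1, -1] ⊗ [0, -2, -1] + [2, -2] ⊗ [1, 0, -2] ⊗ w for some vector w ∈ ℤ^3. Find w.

Subtract the known terms from T to get the rank-1 residual R = [2, -2] ⊗ [1, 0, -2] ⊗ w, so R[i,j,k] = a[i]·b[j]·w[k]. Pick indices with nonzero a[0]·b[0] = (2)·(1) = 2. Only the fibre through (0,0,·) is needed: R[0,0,:] = T[0,0,:] − Σₗ aₗ[0]bₗ[0]cₗ = [6, 6, 6] − (-1)·(0)·[0, -2, -1] = [6, 6, 6]. Then w[k] = R[0,0,k] / 2 for each k, giving w = [6, 6, 6] / 2 = [3, 3, 3].

w = [3, 3, 3]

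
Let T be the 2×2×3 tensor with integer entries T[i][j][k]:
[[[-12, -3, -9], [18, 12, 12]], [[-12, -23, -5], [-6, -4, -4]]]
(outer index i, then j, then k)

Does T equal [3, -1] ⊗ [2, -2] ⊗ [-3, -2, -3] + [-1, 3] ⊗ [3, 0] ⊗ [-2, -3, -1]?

No

Reconstruct entry (0,0,2) from the claimed factors: Σₗ aₗ[0]bₗ[0]cₗ[2] = (3)·(2)·(-3) + (-1)·(3)·(-1) = -15, but T[0,0,2] = -9. The claim is false.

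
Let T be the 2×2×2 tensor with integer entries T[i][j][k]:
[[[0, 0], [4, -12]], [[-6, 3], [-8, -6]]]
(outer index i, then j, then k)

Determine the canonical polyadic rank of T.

Lower bound: the mode-1 unfolding of T (rows indexed by i, columns by (j,k) = (0,0), (0,1), (1,0), (1,1)) is [[0, 0, 4, -12], [-6, 3, -8, -6]].
There the 2×2 minor on rows i ∈ {0, 1}, columns (j,k) ∈ {(0,0), (1,0)} is det [[0, 4], [-6, -8]] = 24 ≠ 0, so this unfolding has rank ≥ 2; CP rank is at least every unfolding rank, so rank(T) ≥ 2. (Flattening ranks never certify an upper bound on CP rank; for that we must actually write T with 2 rank-1 terms.)
Upper bound — finding two terms. Write S_k = T[:,:,k] for the frontal slices: S₀ = [[0, 4], [-6, -8]], S₁ = [[0, -12], [3, -6]].
If T = a₁ ∘ b₁ ∘ c₁ + a₂ ∘ b₂ ∘ c₂ then each S_k = c₁[k]·a₁b₁ᵀ + c₂[k]·a₂b₂ᵀ. S₀ and S₁ are linearly independent, so a₁b₁ᵀ and a₂b₂ᵀ must span the same plane of matrices: they are the rank-1 matrices of the form x·S₀ + y·S₁.
det(x·S₀ + y·S₁) is 24·x² − 84·xy + 36·y² = 12·(x − 3·y)(2·x − y), vanishing at (x:y) = (3:1) and (1:2).
M₁ = 3·S₀ + S₁ = [[0, 0], [-15, -30]] = (-15)·[0, 1][1, 2]ᵀ and M₂ = S₀ + 2·S₁ = [[0, -20], [0, -20]] = (-20)·[1, 1][0, 1]ᵀ, so take a₁ = [0, 1], b₁ = [1, 2], a₂ = [1, 1], b₂ = [0, 1].
Each slice is an integer combination of E₁ = a₁b₁ᵀ and E₂ = a₂b₂ᵀ: S₀ = −6·E₁ + 4·E₂, S₁ = 3·E₁ − 12·E₂; reading off coefficients, c₁ = [-6, 3] and c₂ = [4, -12].
Hence T = [0, 1] ∘ [1, 2] ∘ [-6, 3] + [1, 1] ∘ [0, 1] ∘ [4, -12], so rank(T) ≤ 2.
These bounds meet, so rank(T) = 2.

2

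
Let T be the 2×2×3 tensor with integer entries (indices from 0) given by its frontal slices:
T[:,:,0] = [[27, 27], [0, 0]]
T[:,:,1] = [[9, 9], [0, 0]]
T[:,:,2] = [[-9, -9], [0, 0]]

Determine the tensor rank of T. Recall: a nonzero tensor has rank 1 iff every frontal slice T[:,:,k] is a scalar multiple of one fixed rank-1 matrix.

1

Lower bound: T ≠ 0 (e.g. T[0,0,0] = 27), so rank(T) ≥ 1.
Upper bound: if T = a (x) b (x) c then every fibre of T is a multiple of the corresponding factor, so read the factors off the fibres through the nonzero entry T[0,0,0] = 27.
The mode-1 fibre T[:,0,0] = [27, 0] gives a = [1, 0] (primitive direction); the mode-2 fibre T[0,:,0] = [27, 27] gives b = [1, 1]; then c[k] = T[0,0,k] / (a[0]·b[0]) = [27, 9, -9] / 1 = [27, 9, -9].
Expanding [1, 0] (x) [1, 1] (x) [27, 9, -9] reproduces all 12 entries of T, so T = [1, 0] (x) [1, 1] (x) [27, 9, -9] and rank(T) ≤ 1.
These bounds meet, so rank(T) = 1.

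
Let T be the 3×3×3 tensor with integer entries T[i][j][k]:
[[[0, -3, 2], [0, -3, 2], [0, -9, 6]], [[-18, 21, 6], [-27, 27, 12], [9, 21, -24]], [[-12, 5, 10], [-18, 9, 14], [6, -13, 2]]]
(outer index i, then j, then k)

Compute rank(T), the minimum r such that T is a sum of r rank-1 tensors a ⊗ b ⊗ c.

Lower bound: the mode-2 unfolding of T (rows indexed by j, columns by (i,k) = (0,0), (0,1), (0,2), (1,0), (1,1), (1,2), (2,0), (2,1), (2,2)) is [[0, -3, 2, -18, 21, 6, -12, 5, 10], [0, -3, 2, -27, 27, 12, -18, 9, 14], [0, -9, 6, 9, 21, -24, 6, -13, 2]].
There the 2×2 minor on rows j ∈ {0, 1}, columns (i,k) ∈ {(0,1), (1,0)} is det [[-3, -18], [-3, -27]] = 27 ≠ 0, so this unfolding has rank ≥ 2; CP rank is at least every unfolding rank, so rank(T) ≥ 2. (This is only a lower bound: in general the CP rank may exceed every unfolding rank, so we still need to exhibit 2 rank-1 terms summing to T.)
Upper bound — finding two terms. Write S_k = T[:,:,k] for the frontal slices: S₀ = [[0, 0, 0], [-18, -27, 9], [-12, -18, 6]], S₁ = [[-3, -3, -9], [21, 27, 21], [5, 9, -13]], S₂ = [[2, 2, 6], [6, 12, -24], [10, 14, 2]].
If T = a₁ ⊗ b₁ ⊗ c₁ + a₂ ⊗ b₂ ⊗ c₂ then each S_k = c₁[k]·a₁b₁ᵀ + c₂[k]·a₂b₂ᵀ. S₀ and S₁ are linearly independent, so a₁b₁ᵀ and a₂b₂ᵀ must span the same plane of matrices: they are the rank-1 matrices of the form x·S₀ + y·S₁.
The 2×2 minor of x·S₀ + y·S₁ on rows {0,1}, columns {0,1} is 27·xy − 18·y² = 9·(3·x − 2·y)(y), vanishing at (x:y) = (2:3) and (1:0).
M₁ = 2·S₀ + 3·S₁ = [[-9, -9, -27], [27, 27, 81], [-9, -9, -27]] = (-9)·[1, -3, 1][1, 1, 3]ᵀ and M₂ = S₀ = [[0, 0, 0], [-18, -27, 9], [-12, -18, 6]] = (-3)·[0, 3, 2][2, 3, -1]ᵀ, so take a₁ = [1, -3, 1], b₁ = [1, 1, 3], a₂ = [0, 3, 2], b₂ = [2, 3, -1].
Each slice is an integer combination of E₁ = a₁b₁ᵀ and E₂ = a₂b₂ᵀ: S₀ = −3·E₂, S₁ = −3·E₁ + 2·E₂, S₂ = 2·E₁ + 2·E₂; reading off coefficients, c₁ = [0, -3, 2] and c₂ = [-3, 2, 2].
Hence T = [1, -3, 1] ⊗ [1, 1, 3] ⊗ [0, -3, 2] + [0, 3, 2] ⊗ [2, 3, -1] ⊗ [-3, 2, 2], so rank(T) ≤ 2.
These bounds meet, so rank(T) = 2.

2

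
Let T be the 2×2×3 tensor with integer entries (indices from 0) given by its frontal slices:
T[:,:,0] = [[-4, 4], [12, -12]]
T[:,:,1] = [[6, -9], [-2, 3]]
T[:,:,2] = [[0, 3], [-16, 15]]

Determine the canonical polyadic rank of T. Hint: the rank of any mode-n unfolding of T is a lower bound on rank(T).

2

Lower bound: the mode-3 unfolding of T (rows indexed by k, columns by (i,j) = (0,0), (0,1), (1,0), (1,1)) is [[-4, 4, 12, -12], [6, -9, -2, 3], [0, 3, -16, 15]].
There the 2×2 minor on rows k ∈ {0, 1}, columns (i,j) ∈ {(0,0), (0,1)} is det [[-4, 4], [6, -9]] = 12 ≠ 0, so this unfolding has rank ≥ 2; CP rank is at least every unfolding rank, so rank(T) ≥ 2. (Flattening ranks never certify an upper bound on CP rank; for that we must actually write T with 2 rank-1 terms.)
Upper bound — finding two terms. Write S_k = T[:,:,k] for the frontal slices: S₀ = [[-4, 4], [12, -12]], S₁ = [[6, -9], [-2, 3]], S₂ = [[0, 3], [-16, 15]].
If T = a₁ ⊗ b₁ ⊗ c₁ + a₂ ⊗ b₂ ⊗ c₂ then each S_k = c₁[k]·a₁b₁ᵀ + c₂[k]·a₂b₂ᵀ. S₀ and S₁ are linearly independent, so a₁b₁ᵀ and a₂b₂ᵀ must span the same plane of matrices: they are the rank-1 matrices of the form x·S₀ + y·S₁.
det(x·S₀ + y·S₁) is 32·xy = 32·(y)(x), vanishing at (x:y) = (1:0) and (0:1).
M₁ = S₀ = [[-4, 4], [12, -12]] = (-4)·(1, -3)(1, -1)ᵀ and M₂ = S₁ = [[6, -9], [-2, 3]] = (3, -1)(2, -3)ᵀ, so take a₁ = (1, -3), b₁ = (1, -1), a₂ = (3, -1), b₂ = (2, -3).
Each slice is an integer combination of E₁ = a₁b₁ᵀ and E₂ = a₂b₂ᵀ: S₀ = −4·E₁, S₁ = E₂, S₂ = 6·E₁ − E₂; reading off coefficients, c₁ = (-4, 0, 6) and c₂ = (0, 1, -1).
Hence T = (1, -3) ⊗ (1, -1) ⊗ (-4, 0, 6) + (3, -1) ⊗ (2, -3) ⊗ (0, 1, -1), so rank(T) ≤ 2.
These bounds meet, so rank(T) = 2.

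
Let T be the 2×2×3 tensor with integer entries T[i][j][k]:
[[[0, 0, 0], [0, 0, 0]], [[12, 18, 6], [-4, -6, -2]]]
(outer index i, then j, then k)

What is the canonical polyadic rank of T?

Lower bound: T ≠ 0 (e.g. T[1,0,0] = 12), so rank(T) ≥ 1.
Upper bound: if T = a (x) b (x) c then every fibre of T is a multiple of the corresponding factor, so read the factors off the fibres through the nonzero entry T[1,0,0] = 12.
The mode-1 fibre T[:,0,0] = [0, 12] gives a = [0, 1] (primitive direction); the mode-2 fibre T[1,:,0] = [12, -4] gives b = [3, -1]; then c[k] = T[1,0,k] / (a[1]·b[0]) = [12, 18, 6] / 3 = [4, 6, 2].
Expanding [0, 1] (x) [3, -1] (x) [4, 6, 2] reproduces all 12 entries of T, so T = [0, 1] (x) [3, -1] (x) [4, 6, 2] and rank(T) ≤ 1.
These bounds meet, so rank(T) = 1.

1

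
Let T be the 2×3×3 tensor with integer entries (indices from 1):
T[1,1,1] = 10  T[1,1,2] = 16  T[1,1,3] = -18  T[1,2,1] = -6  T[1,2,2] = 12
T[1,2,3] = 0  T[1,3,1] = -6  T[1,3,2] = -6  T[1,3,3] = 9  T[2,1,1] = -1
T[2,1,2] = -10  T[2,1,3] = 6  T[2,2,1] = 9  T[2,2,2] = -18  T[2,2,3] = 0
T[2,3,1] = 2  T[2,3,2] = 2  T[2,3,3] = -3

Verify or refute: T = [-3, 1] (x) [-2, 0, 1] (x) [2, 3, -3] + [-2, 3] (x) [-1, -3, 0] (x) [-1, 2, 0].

No

Reconstruct entry (1,1,2) from the claimed factors: Σₗ aₗ[1]bₗ[1]cₗ[2] = (-3)·(-2)·(3) + (-2)·(-1)·(2) = 22, but T[1,1,2] = 16. The claim is false.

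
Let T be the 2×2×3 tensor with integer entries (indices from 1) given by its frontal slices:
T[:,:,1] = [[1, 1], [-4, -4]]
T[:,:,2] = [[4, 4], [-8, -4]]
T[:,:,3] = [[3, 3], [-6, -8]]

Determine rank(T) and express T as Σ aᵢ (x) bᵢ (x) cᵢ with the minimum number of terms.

rank(T) = 3

Lower bound: the mode-3 unfolding of T (rows indexed by k, columns by (i,j) = (1,1), (1,2), (2,1), (2,2)) is [[1, 1, -4, -4], [4, 4, -8, -4], [3, 3, -6, -8]].
There the 3×3 minor on rows k ∈ {1, 2, 3}, columns (i,j) ∈ {(1,1), (2,1), (2,2)} is det [[1, -4, -4], [4, -8, -4], [3, -6, -8]] = -40 ≠ 0, so this unfolding has rank ≥ 3; CP rank is at least every unfolding rank, so rank(T) ≥ 3. (This is only a lower bound: in general the CP rank may exceed every unfolding rank, so we still need to exhibit 3 rank-1 terms summing to T.)
Upper bound: T is a sum of 3 rank-1 terms, T = [0, 1] (x) [1, 0] (x) [0, -4, 2] + [1, -2] (x) [1, 1] (x) [2, 2, 4] + [1, 0] (x) [1, 1] (x) [-1, 2, -1] (written with every a and b primitive with positive leading entry and the scale carried by c; CP decompositions are not unique, and this one is verified by expanding entrywise), so rank(T) ≤ 3.
These bounds meet, so rank(T) = 3.
Check entry T[2,2,1] = -4: (1)·(0)·(0) + (-2)·(1)·(2) + (0)·(1)·(-1) = -4.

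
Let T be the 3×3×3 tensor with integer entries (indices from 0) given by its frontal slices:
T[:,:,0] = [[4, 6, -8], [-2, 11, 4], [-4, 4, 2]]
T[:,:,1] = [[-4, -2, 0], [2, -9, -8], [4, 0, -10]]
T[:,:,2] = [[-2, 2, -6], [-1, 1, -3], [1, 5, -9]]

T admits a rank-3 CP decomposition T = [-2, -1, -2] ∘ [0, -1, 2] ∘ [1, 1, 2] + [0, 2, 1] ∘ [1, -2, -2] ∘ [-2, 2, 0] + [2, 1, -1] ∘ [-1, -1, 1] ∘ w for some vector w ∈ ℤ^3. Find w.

w = [-2, 2, 1]

Subtract the known terms from T to get the rank-1 residual R = [2, 1, -1] ∘ [-1, -1, 1] ∘ w, so R[i,j,k] = a[i]·b[j]·w[k]. Pick indices with nonzero a[0]·b[0] = (2)·(-1) = -2. Only the fibre through (0,0,·) is needed: R[0,0,:] = T[0,0,:] − Σₗ aₗ[0]bₗ[0]cₗ = [4, -4, -2] − (-2)·(0)·[1, 1, 2] − (0)·(1)·[-2, 2, 0] = [4, -4, -2]. Then w[k] = R[0,0,k] / -2 for each k, giving w = [4, -4, -2] / -2 = [-2, 2, 1].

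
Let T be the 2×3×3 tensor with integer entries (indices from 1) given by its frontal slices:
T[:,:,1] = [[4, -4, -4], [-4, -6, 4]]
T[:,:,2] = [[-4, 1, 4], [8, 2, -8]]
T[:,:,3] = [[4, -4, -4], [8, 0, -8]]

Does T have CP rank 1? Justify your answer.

The mode-3 unfolding of T (rows indexed by k, columns by (i,j) = (1,1), (1,2), (1,3), (2,1), (2,2), (2,3)) is [[4, -4, -4, -4, -6, 4], [-4, 1, 4, 8, 2, -8], [4, -4, -4, 8, 0, -8]].
There the 3×3 minor on rows k ∈ {1, 2, 3}, columns (i,j) ∈ {(1,1), (1,2), (2,1)} is det [[4, -4, -4], [-4, 1, 8], [4, -4, 8]] = -144 ≠ 0, so this unfolding has rank ≥ 3; CP rank is at least every unfolding rank, so rank(T) ≥ 3.
In particular rank(T) ≥ 3 > 1, so T is not rank-1.

No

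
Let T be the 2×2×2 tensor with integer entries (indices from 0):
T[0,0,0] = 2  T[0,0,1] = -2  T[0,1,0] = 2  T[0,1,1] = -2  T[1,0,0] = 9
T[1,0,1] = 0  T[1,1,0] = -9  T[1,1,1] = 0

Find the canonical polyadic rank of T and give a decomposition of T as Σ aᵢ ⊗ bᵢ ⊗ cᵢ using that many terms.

rank(T) = 2

Lower bound: the mode-3 unfolding of T (rows indexed by k, columns by (i,j) = (0,0), (0,1), (1,0), (1,1)) is [[2, 2, 9, -9], [-2, -2, 0, 0]].
There the 2×2 minor on rows k ∈ {0, 1}, columns (i,j) ∈ {(0,0), (1,0)} is det [[2, 9], [-2, 0]] = 18 ≠ 0, so this unfolding has rank ≥ 2; CP rank is at least every unfolding rank, so rank(T) ≥ 2. (Unfolding ranks only ever bound the CP rank from below — rank(T) can be strictly larger than all of them — so the matching upper bound has to come from an explicit 2-term decomposition.)
Upper bound — finding two terms. Write S_k = T[:,:,k] for the frontal slices: S₀ = [[2, 2], [9, -9]], S₁ = [[-2, -2], [0, 0]].
If T = a₁ ⊗ b₁ ⊗ c₁ + a₂ ⊗ b₂ ⊗ c₂ then each S_k = c₁[k]·a₁b₁ᵀ + c₂[k]·a₂b₂ᵀ. S₀ and S₁ are linearly independent, so a₁b₁ᵀ and a₂b₂ᵀ must span the same plane of matrices: they are the rank-1 matrices of the form x·S₀ + y·S₁.
det(x·S₀ + y·S₁) is −36·x² + 36·xy = (-36)·(x − y)(x), vanishing at (x:y) = (1:1) and (0:1).
M₁ = S₀ + S₁ = [[0, 0], [9, -9]] = 9·[0, 1][1, -1]ᵀ and M₂ = S₁ = [[-2, -2], [0, 0]] = (-2)·[1, 0][1, 1]ᵀ, so take a₁ = [0, 1], b₁ = [1, -1], a₂ = [1, 0], b₂ = [1, 1].
Each slice is an integer combination of E₁ = a₁b₁ᵀ and E₂ = a₂b₂ᵀ: S₀ = 9·E₁ + 2·E₂, S₁ = −2·E₂; reading off coefficients, c₁ = [9, 0] and c₂ = [2, -2].
Hence T = [0, 1] ⊗ [1, -1] ⊗ [9, 0] + [1, 0] ⊗ [1, 1] ⊗ [2, -2], so rank(T) ≤ 2.
These bounds meet, so rank(T) = 2.
Check entry T[0,0,1] = -2: (0)·(1)·(0) + (1)·(1)·(-2) = -2.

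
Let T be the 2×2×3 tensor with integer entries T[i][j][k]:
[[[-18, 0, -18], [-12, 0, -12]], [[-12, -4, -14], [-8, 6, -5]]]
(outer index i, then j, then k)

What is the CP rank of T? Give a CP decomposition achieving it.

Lower bound: in the mode-2 unfolding of T (rows indexed by j, columns by (i,k)) the 2×2 minor on rows j ∈ {0, 1}, columns (i,k) ∈ {(0,0), (1,1)} is det [[-18, -4], [-12, 6]] = -156 ≠ 0, so that unfolding has rank ≥ 2 and hence rank(T) ≥ 2 (CP rank is at least every unfolding rank, though it can be larger).
Upper bound: with S_k = T[:,:,k], the two rank-1 terms a₁b₁ᵀ, a₂b₂ᵀ are the rank-1 members of the pencil x·S₀ + y·S₁.
det(x·S₀ + y·S₁) is −156·xy = (-156)·(y)(x), vanishing at (x:y) = (1:0) and (0:1).
M₁ = S₀ = [[-18, -12], [-12, -8]] = (-2)·[3, 2][3, 2]ᵀ and M₂ = S₁ = [[0, 0], [-4, 6]] = (-2)·[0, 1][2, -3]ᵀ, so take a₁ = [3, 2], b₁ = [3, 2], a₂ = [0, 1], b₂ = [2, -3].
Each slice is an integer combination of E₁ = a₁b₁ᵀ and E₂ = a₂b₂ᵀ: S₀ = −2·E₁, S₁ = −2·E₂, S₂ = −2·E₁ − E₂; reading off coefficients, c₁ = [-2, 0, -2] and c₂ = [0, -2, -1].
Hence T = [3, 2] ⊗ [3, 2] ⊗ [-2, 0, -2] + [0, 1] ⊗ [2, -3] ⊗ [0, -2, -1], so rank(T) ≤ 2.
These bounds meet, so rank(T) = 2.

rank(T) = 2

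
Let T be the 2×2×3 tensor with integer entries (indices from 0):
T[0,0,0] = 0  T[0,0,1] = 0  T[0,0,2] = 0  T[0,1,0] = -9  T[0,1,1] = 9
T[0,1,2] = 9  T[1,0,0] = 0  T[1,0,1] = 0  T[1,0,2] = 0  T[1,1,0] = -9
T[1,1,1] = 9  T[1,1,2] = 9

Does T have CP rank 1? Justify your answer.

The mode-1 fibre T[:,1,0] = [-9, -9] gives a = [1, 1] (primitive direction); the mode-2 fibre T[0,:,0] = [0, -9] gives b = [0, 1]; then c[k] = T[0,1,k] / (a[0]·b[1]) = [-9, 9, 9] / 1 = [-9, 9, 9].
Expanding [1, 1] (x) [0, 1] (x) [-9, 9, 9] reproduces all 12 entries of T, so T = [1, 1] (x) [0, 1] (x) [-9, 9, 9] and rank(T) ≤ 1.
Equivalently every frontal slice T[:,:,k] is c[k] times the rank-1 matrix [1, 1] (x) [0, 1]. So T has rank 1 (it is nonzero).

Yes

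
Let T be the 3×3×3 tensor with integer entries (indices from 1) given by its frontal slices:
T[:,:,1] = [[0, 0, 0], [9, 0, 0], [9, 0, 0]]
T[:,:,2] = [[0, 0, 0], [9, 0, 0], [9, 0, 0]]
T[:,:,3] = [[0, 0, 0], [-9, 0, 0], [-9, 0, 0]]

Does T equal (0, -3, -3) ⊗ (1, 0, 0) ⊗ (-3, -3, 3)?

Yes

Reconstruct entrywise from the claimed factors. For example, T[1,1,1] = 0 and Σₗ aₗ[1]bₗ[1]cₗ[1] = (0)·(1)·(-3) = 0; checking all 27 entries, every one matches. The claim holds.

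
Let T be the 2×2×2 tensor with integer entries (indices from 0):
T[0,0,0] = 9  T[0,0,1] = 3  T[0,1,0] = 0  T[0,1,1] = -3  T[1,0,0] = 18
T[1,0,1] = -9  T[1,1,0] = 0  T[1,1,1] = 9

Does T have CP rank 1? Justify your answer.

No

The mode-3 unfolding of T (rows indexed by k, columns by (i,j) = (0,0), (0,1), (1,0), (1,1)) is [[9, 0, 18, 0], [3, -3, -9, 9]].
There the 2×2 minor on rows k ∈ {0, 1}, columns (i,j) ∈ {(0,0), (0,1)} is det [[9, 0], [3, -3]] = -27 ≠ 0, so this unfolding has rank ≥ 2; CP rank is at least every unfolding rank, so rank(T) ≥ 2.
In particular rank(T) ≥ 2 > 1, so T is not rank-1.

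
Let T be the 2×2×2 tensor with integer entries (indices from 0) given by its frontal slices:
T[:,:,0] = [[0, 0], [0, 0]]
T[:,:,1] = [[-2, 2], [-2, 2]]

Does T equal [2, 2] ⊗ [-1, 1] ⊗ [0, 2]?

Reconstruct entry (0,0,1) from the claimed factors: Σₗ aₗ[0]bₗ[0]cₗ[1] = (2)·(-1)·(2) = -4, but T[0,0,1] = -2. The claim is false.

No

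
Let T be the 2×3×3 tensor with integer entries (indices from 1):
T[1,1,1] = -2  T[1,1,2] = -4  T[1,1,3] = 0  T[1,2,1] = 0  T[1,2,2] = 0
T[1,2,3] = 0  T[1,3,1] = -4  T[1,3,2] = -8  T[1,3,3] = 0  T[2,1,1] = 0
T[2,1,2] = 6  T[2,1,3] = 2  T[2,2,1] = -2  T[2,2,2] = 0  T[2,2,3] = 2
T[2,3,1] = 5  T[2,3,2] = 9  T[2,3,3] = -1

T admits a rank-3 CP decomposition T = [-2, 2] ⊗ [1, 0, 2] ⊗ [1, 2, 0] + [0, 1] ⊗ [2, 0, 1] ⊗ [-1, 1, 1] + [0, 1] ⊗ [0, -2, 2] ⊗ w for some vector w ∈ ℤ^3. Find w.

Subtract the known terms from T to get the rank-1 residual R = [0, 1] ⊗ [0, -2, 2] ⊗ w, so R[i,j,k] = a[i]·b[j]·w[k]. Pick indices with nonzero a[2]·b[2] = (1)·(-2) = -2. Only the fibre through (2,2,·) is needed: R[2,2,:] = T[2,2,:] − Σₗ aₗ[2]bₗ[2]cₗ = [-2, 0, 2] − (2)·(0)·[1, 2, 0] − (1)·(0)·[-1, 1, 1] = [-2, 0, 2]. Then w[k] = R[2,2,k] / -2 for each k, giving w = [-2, 0, 2] / -2 = [1, 0, -1].

w = [1, 0, -1]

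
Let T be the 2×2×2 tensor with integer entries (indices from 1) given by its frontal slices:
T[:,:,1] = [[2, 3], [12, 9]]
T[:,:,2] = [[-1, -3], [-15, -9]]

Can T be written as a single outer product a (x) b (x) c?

The mode-1 unfolding of T (rows indexed by i, columns by (j,k) = (1,1), (1,2), (2,1), (2,2)) is [[2, -1, 3, -3], [12, -15, 9, -9]].
There the 2×2 minor on rows i ∈ {1, 2}, columns (j,k) ∈ {(1,1), (1,2)} is det [[2, -1], [12, -15]] = -18 ≠ 0, so this unfolding has rank ≥ 2; CP rank is at least every unfolding rank, so rank(T) ≥ 2.
In particular rank(T) ≥ 2 > 1, so T is not rank-1.

No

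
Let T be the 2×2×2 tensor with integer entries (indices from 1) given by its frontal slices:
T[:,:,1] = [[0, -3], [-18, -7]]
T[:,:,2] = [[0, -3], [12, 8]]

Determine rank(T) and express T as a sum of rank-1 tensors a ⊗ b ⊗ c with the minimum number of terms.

rank(T) = 2

Lower bound: the mode-2 unfolding of T (rows indexed by j, columns by (i,k) = (1,1), (1,2), (2,1), (2,2)) is [[0, 0, -18, 12], [-3, -3, -7, 8]].
There the 2×2 minor on rows j ∈ {1, 2}, columns (i,k) ∈ {(1,1), (2,1)} is det [[0, -18], [-3, -7]] = -54 ≠ 0, so this unfolding has rank ≥ 2; CP rank is at least every unfolding rank, so rank(T) ≥ 2. (This is only a lower bound: in general the CP rank may exceed every unfolding rank, so we still need to exhibit 2 rank-1 terms summing to T.)
Upper bound — finding two terms. Write S_k = T[:,:,k] for the frontal slices: S₁ = [[0, -3], [-18, -7]], S₂ = [[0, -3], [12, 8]].
If T = a₁ ⊗ b₁ ⊗ c₁ + a₂ ⊗ b₂ ⊗ c₂ then each S_k = c₁[k]·a₁b₁ᵀ + c₂[k]·a₂b₂ᵀ. S₁ and S₂ are linearly independent, so a₁b₁ᵀ and a₂b₂ᵀ must span the same plane of matrices: they are the rank-1 matrices of the form x·S₁ + y·S₂.
det(x·S₁ + y·S₂) is −54·x² − 18·xy + 36·y² = (-18)·(3·x − 2·y)(x + y), vanishing at (x:y) = (2:3) and (1:-1).
M₁ = 2·S₁ + 3·S₂ = [[0, -15], [0, 10]] = (-5)·[3, -2][0, 1]ᵀ and M₂ = S₁ − S₂ = [[0, 0], [-30, -15]] = (-15)·[0, 1][2, 1]ᵀ, so take a₁ = [3, -2], b₁ = [0, 1], a₂ = [0, 1], b₂ = [2, 1].
Each slice is an integer combination of E₁ = a₁b₁ᵀ and E₂ = a₂b₂ᵀ: S₁ = −E₁ − 9·E₂, S₂ = −E₁ + 6·E₂; reading off coefficients, c₁ = [-1, -1] and c₂ = [-9, 6].
Hence T = [3, -2] ⊗ [0, 1] ⊗ [-1, -1] + [0, 1] ⊗ [2, 1] ⊗ [-9, 6], so rank(T) ≤ 2.
These bounds meet, so rank(T) = 2.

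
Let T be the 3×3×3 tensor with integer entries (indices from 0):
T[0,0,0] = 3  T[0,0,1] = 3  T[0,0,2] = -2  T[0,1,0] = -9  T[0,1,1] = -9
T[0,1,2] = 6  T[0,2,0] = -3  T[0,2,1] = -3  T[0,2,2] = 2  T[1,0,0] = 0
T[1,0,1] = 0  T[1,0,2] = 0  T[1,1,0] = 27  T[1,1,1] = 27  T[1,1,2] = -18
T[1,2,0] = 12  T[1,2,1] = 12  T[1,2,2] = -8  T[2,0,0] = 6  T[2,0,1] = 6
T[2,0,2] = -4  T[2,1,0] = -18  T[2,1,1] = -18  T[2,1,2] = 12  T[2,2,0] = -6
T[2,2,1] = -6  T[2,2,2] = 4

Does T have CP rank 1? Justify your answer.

No

The mode-2 unfolding of T (rows indexed by j, columns by (i,k) = (0,0), (0,1), (0,2), (1,0), (1,1), (1,2), (2,0), (2,1), (2,2)) is [[3, 3, -2, 0, 0, 0, 6, 6, -4], [-9, -9, 6, 27, 27, -18, -18, -18, 12], [-3, -3, 2, 12, 12, -8, -6, -6, 4]].
There the 2×2 minor on rows j ∈ {0, 1}, columns (i,k) ∈ {(0,0), (1,0)} is det [[3, 0], [-9, 27]] = 81 ≠ 0, so this unfolding has rank ≥ 2; CP rank is at least every unfolding rank, so rank(T) ≥ 2.
In particular rank(T) ≥ 2 > 1, so T is not rank-1.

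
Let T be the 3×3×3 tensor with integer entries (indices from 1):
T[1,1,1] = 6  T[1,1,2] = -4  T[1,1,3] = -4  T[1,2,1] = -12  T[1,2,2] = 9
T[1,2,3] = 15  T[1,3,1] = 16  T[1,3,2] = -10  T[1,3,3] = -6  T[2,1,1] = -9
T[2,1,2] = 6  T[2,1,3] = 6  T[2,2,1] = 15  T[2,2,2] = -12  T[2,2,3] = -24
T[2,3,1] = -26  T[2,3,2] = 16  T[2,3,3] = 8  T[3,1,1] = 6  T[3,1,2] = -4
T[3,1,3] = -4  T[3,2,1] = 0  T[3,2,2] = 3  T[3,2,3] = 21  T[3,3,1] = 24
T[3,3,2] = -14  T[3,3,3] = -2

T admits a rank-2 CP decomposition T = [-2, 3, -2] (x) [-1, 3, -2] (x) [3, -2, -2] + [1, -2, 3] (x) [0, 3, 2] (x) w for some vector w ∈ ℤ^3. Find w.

w = [2, -1, 1]

Subtract the known terms from T to get the rank-1 residual R = [1, -2, 3] (x) [0, 3, 2] (x) w, so R[i,j,k] = a[i]·b[j]·w[k]. Pick indices with nonzero a[1]·b[2] = (1)·(3) = 3. Only the fibre through (1,2,·) is needed: R[1,2,:] = T[1,2,:] − Σₗ aₗ[1]bₗ[2]cₗ = [-12, 9, 15] − (-2)·(3)·[3, -2, -2] = [6, -3, 3]. Then w[k] = R[1,2,k] / 3 for each k, giving w = [6, -3, 3] / 3 = [2, -1, 1].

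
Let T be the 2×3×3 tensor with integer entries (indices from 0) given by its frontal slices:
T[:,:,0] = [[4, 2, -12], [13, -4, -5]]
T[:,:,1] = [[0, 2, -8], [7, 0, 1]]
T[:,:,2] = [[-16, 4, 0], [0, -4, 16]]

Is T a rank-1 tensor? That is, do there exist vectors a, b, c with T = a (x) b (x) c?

No

The mode-3 unfolding of T (rows indexed by k, columns by (i,j) = (0,0), (0,1), (0,2), (1,0), (1,1), (1,2)) is [[4, 2, -12, 13, -4, -5], [0, 2, -8, 7, 0, 1], [-16, 4, 0, 0, -4, 16]].
There the 3×3 minor on rows k ∈ {0, 1, 2}, columns (i,j) ∈ {(0,0), (0,1), (1,0)} is det [[4, 2, 13], [0, 2, 7], [-16, 4, 0]] = 80 ≠ 0, so this unfolding has rank ≥ 3; CP rank is at least every unfolding rank, so rank(T) ≥ 3.
In particular rank(T) ≥ 3 > 1, so T is not rank-1.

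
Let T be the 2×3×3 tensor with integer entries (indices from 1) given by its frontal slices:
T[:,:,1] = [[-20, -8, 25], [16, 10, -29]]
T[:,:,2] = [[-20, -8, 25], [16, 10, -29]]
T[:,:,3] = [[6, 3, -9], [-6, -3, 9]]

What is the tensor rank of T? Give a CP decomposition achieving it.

Lower bound: the mode-3 unfolding of T (rows indexed by k, columns by (i,j) = (1,1), (1,2), (1,3), (2,1), (2,2), (2,3)) is [[-20, -8, 25, 16, 10, -29], [-20, -8, 25, 16, 10, -29], [6, 3, -9, -6, -3, 9]].
There the 2×2 minor on rows k ∈ {1, 3}, columns (i,j) ∈ {(1,1), (1,2)} is det [[-20, -8], [6, 3]] = -12 ≠ 0, so this unfolding has rank ≥ 2; CP rank is at least every unfolding rank, so rank(T) ≥ 2. (Flattening ranks never certify an upper bound on CP rank; for that we must actually write T with 2 rank-1 terms.)
Upper bound — finding two terms. Write S_k = T[:,:,k] for the frontal slices: S₁ = [[-20, -8, 25], [16, 10, -29]], S₂ = [[-20, -8, 25], [16, 10, -29]], S₃ = [[6, 3, -9], [-6, -3, 9]].
If T = a₁ ⊗ b₁ ⊗ c₁ + a₂ ⊗ b₂ ⊗ c₂ then each S_k = c₁[k]·a₁b₁ᵀ + c₂[k]·a₂b₂ᵀ. S₁ and S₃ are linearly independent, so a₁b₁ᵀ and a₂b₂ᵀ must span the same plane of matrices: they are the rank-1 matrices of the form x·S₁ + y·S₃.
The 2×2 minor of x·S₁ + y·S₃ on rows {1,2}, columns {1,2} is −72·x² + 24·xy = (-24)·(3·x − y)(x), vanishing at (x:y) = (1:3) and (0:1).
M₁ = S₁ + 3·S₃ = [[-2, 1, -2], [-2, 1, -2]] = −(1, 1)(2, -1, 2)ᵀ and M₂ = S₃ = [[6, 3, -9], [-6, -3, 9]] = 3·(1, -1)(2, 1, -3)ᵀ, so take a₁ = (1, 1), b₁ = (2, -1, 2), a₂ = (1, -1), b₂ = (2, 1, -3).
Each slice is an integer combination of E₁ = a₁b₁ᵀ and E₂ = a₂b₂ᵀ: S₁ = −E₁ − 9·E₂, S₂ = −E₁ − 9·E₂, S₃ = 3·E₂; reading off coefficients, c₁ = (-1, -1, 0) and c₂ = (-9, -9, 3).
Hence T = (1, 1) ⊗ (2, -1, 2) ⊗ (-1, -1, 0) + (1, -1) ⊗ (2, 1, -3) ⊗ (-9, -9, 3), so rank(T) ≤ 2.
These bounds meet, so rank(T) = 2.

rank(T) = 2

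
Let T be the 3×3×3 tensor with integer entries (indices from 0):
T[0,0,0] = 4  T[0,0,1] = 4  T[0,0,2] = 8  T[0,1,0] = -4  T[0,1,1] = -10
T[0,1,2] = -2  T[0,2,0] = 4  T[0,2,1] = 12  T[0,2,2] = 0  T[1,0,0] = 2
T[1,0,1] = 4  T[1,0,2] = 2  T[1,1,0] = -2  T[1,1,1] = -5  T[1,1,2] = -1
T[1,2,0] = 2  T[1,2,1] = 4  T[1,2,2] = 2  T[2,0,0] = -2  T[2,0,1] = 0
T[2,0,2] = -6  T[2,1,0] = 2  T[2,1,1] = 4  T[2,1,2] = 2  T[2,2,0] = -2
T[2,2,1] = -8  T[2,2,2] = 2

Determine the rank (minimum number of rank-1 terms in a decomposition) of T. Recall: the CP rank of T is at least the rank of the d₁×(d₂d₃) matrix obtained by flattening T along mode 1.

3

Lower bound: the mode-1 unfolding of T (rows indexed by i, columns by (j,k) = (0,0), (0,1), (0,2), (1,0), (1,1), (1,2), (2,0), (2,1), (2,2)) is [[4, 4, 8, -4, -10, -2, 4, 12, 0], [2, 4, 2, -2, -5, -1, 2, 4, 2], [-2, 0, -6, 2, 4, 2, -2, -8, 2]].
There the 3×3 minor on rows i ∈ {0, 1, 2}, columns (j,k) ∈ {(0,0), (0,1), (1,1)} is det [[4, 4, -10], [2, 4, -5], [-2, 0, 4]] = -8 ≠ 0, so this unfolding has rank ≥ 3; CP rank is at least every unfolding rank, so rank(T) ≥ 3. (Unfolding ranks only ever bound the CP rank from below — rank(T) can be strictly larger than all of them — so the matching upper bound has to come from an explicit 3-term decomposition.)
Upper bound: T is a sum of 3 rank-1 terms, T = (0, 1, 2) ⊗ (0, 1, 0) ⊗ (0, -1, 1) + (1, 0, -1) ⊗ (2, 1, -2) ⊗ (0, -2, 2) + (2, 1, -1) ⊗ (1, -1, 1) ⊗ (2, 4, 2) (one valid choice — decompositions are not unique — normalised so each a, b is primitive with positive first nonzero entry; check it by expanding all entries), so rank(T) ≤ 3.
These bounds meet, so rank(T) = 3.
Check entry T[1,1,0] = -2: (1)·(1)·(0) + (0)·(1)·(0) + (1)·(-1)·(2) = -2.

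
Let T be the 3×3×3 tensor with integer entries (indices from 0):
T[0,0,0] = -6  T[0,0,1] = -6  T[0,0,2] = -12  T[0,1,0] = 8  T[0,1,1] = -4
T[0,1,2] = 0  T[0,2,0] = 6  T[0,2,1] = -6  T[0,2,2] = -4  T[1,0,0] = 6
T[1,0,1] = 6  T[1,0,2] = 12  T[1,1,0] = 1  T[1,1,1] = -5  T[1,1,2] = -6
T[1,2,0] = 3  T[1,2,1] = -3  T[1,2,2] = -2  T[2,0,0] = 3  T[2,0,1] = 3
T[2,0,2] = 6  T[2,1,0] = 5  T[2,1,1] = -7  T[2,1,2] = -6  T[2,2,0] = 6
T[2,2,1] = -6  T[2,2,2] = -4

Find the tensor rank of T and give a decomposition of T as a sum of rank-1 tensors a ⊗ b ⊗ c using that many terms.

rank(T) = 2

Lower bound: the mode-1 unfolding of T (rows indexed by i, columns by (j,k) = (0,0), (0,1), (0,2), (1,0), (1,1), (1,2), (2,0), (2,1), (2,2)) is [[-6, -6, -12, 8, -4, 0, 6, -6, -4], [6, 6, 12, 1, -5, -6, 3, -3, -2], [3, 3, 6, 5, -7, -6, 6, -6, -4]].
There the 2×2 minor on rows i ∈ {0, 1}, columns (j,k) ∈ {(0,0), (1,0)} is det [[-6, 8], [6, 1]] = -54 ≠ 0, so this unfolding has rank ≥ 2; CP rank is at least every unfolding rank, so rank(T) ≥ 2. (Flattening ranks never certify an upper bound on CP rank; for that we must actually write T with 2 rank-1 terms.)
Upper bound — finding two terms. Write S_k = T[:,:,k] for the frontal slices: S₀ = [[-6, 8, 6], [6, 1, 3], [3, 5, 6]], S₁ = [[-6, -4, -6], [6, -5, -3], [3, -7, -6]], S₂ = [[-12, 0, -4], [12, -6, -2], [6, -6, -4]].
If T = a₁ ⊗ b₁ ⊗ c₁ + a₂ ⊗ b₂ ⊗ c₂ then each S_k = c₁[k]·a₁b₁ᵀ + c₂[k]·a₂b₂ᵀ. S₀ and S₁ are linearly independent, so a₁b₁ᵀ and a₂b₂ᵀ must span the same plane of matrices: they are the rank-1 matrices of the form x·S₀ + y·S₁.
The 2×2 minor of x·S₀ + y·S₁ on rows {0,1}, columns {0,1} is −54·x² + 54·y² = (-54)·(x − y)(x + y), vanishing at (x:y) = (1:1) and (1:-1).
M₁ = S₀ + S₁ = [[-12, 4, 0], [12, -4, 0], [6, -2, 0]] = (-2)·[2, -2, -1][3, -1, 0]ᵀ and M₂ = S₀ − S₁ = [[0, 12, 12], [0, 6, 6], [0, 12, 12]] = 6·[2, 1, 2][0, 1, 1]ᵀ, so take a₁ = [2, -2, -1], b₁ = [3, -1, 0], a₂ = [2, 1, 2], b₂ = [0, 1, 1].
Each slice is an integer combination of E₁ = a₁b₁ᵀ and E₂ = a₂b₂ᵀ: S₀ = −E₁ + 3·E₂, S₁ = −E₁ − 3·E₂, S₂ = −2·E₁ − 2·E₂; reading off coefficients, c₁ = [-1, -1, -2] and c₂ = [3, -3, -2].
Hence T = [2, -2, -1] ⊗ [3, -1, 0] ⊗ [-1, -1, -2] + [2, 1, 2] ⊗ [0, 1, 1] ⊗ [3, -3, -2], so rank(T) ≤ 2.
These bounds meet, so rank(T) = 2.
Check entry T[0,0,0] = -6: (2)·(3)·(-1) + (2)·(0)·(3) = -6.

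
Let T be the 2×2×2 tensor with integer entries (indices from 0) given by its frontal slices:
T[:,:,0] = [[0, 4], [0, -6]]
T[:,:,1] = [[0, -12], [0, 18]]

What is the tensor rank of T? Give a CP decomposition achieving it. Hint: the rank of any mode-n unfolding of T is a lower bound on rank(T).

rank(T) = 1

Lower bound: T ≠ 0 (e.g. T[0,1,0] = 4), so rank(T) ≥ 1.
Upper bound: the mode-1 fibre T[:,1,0] = [4, -6] gives a = (2, -3) (primitive direction); the mode-2 fibre T[0,:,0] = [0, 4] gives b = (0, 1); then c[k] = T[0,1,k] / (a[0]·b[1]) = [4, -12] / 2 = (2, -6).
Expanding (2, -3) ⊗ (0, 1) ⊗ (2, -6) reproduces all 8 entries of T, so T = (2, -3) ⊗ (0, 1) ⊗ (2, -6) and rank(T) ≤ 1.
These bounds meet, so rank(T) = 1.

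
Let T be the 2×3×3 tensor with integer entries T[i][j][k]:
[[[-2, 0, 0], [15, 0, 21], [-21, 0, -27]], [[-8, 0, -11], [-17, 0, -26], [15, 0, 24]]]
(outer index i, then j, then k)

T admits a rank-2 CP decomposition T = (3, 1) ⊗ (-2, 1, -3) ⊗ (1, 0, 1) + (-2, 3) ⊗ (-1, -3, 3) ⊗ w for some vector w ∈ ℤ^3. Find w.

Subtract the known terms from T to get the rank-1 residual R = (-2, 3) ⊗ (-1, -3, 3) ⊗ w, so R[i,j,k] = a[i]·b[j]·w[k]. Pick indices with nonzero a[0]·b[0] = (-2)·(-1) = 2. Only the fibre through (0,0,·) is needed: R[0,0,:] = T[0,0,:] − Σₗ aₗ[0]bₗ[0]cₗ = [-2, 0, 0] − (3)·(-2)·(1, 0, 1) = [4, 0, 6]. Then w[k] = R[0,0,k] / 2 for each k, giving w = [4, 0, 6] / 2 = (2, 0, 3).

w = (2, 0, 3)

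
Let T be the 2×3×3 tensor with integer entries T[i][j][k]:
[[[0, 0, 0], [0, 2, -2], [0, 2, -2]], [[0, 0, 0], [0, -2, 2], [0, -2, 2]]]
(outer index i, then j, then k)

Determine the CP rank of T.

Lower bound: T ≠ 0 (e.g. T[0,1,1] = 2), so rank(T) ≥ 1.
Upper bound: the mode-1 fibre T[:,1,1] = [2, -2] gives a = (1, -1) (primitive direction); the mode-2 fibre T[0,:,1] = [0, 2, 2] gives b = (0, 1, 1); then c[k] = T[0,1,k] / (a[0]·b[1]) = [0, 2, -2] / 1 = (0, 2, -2).
Expanding (1, -1) ⊗ (0, 1, 1) ⊗ (0, 2, -2) reproduces all 18 entries of T, so T = (1, -1) ⊗ (0, 1, 1) ⊗ (0, 2, -2) and rank(T) ≤ 1.
These bounds meet, so rank(T) = 1.

1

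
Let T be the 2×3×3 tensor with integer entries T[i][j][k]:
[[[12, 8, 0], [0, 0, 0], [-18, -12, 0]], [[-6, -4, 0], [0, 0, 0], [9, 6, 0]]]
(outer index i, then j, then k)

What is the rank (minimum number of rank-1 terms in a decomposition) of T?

Lower bound: T ≠ 0 (e.g. T[0,0,0] = 12), so rank(T) ≥ 1.
Upper bound: if T = a ⊗ b ⊗ c then every fibre of T is a multiple of the corresponding factor, so read the factors off the fibres through the nonzero entry T[0,0,0] = 12.
The mode-1 fibre T[:,0,0] = [12, -6] gives a = (2, -1) (primitive direction); the mode-2 fibre T[0,:,0] = [12, 0, -18] gives b = (2, 0, -3); then c[k] = T[0,0,k] / (a[0]·b[0]) = [12, 8, 0] / 4 = (3, 2, 0).
Expanding (2, -1) ⊗ (2, 0, -3) ⊗ (3, 2, 0) reproduces all 18 entries of T, so T = (2, -1) ⊗ (2, 0, -3) ⊗ (3, 2, 0) and rank(T) ≤ 1.
These bounds meet, so rank(T) = 1.

1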